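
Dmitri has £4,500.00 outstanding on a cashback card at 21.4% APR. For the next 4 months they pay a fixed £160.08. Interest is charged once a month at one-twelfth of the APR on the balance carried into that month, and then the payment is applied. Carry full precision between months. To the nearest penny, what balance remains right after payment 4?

£4,172.04

Monthly rate r = 21.4%/12 = 1.78333% = 0.0178333.
Each month: B ← B·(1+r) − £160.08.
Month 1: interest £80.25; balance after payment £4,420.17.
Month 2: interest £78.83; balance after payment £4,338.92.
Month 3: interest £77.38; balance after payment £4,256.21.
Month 4: interest £75.90; balance after payment £4,172.04.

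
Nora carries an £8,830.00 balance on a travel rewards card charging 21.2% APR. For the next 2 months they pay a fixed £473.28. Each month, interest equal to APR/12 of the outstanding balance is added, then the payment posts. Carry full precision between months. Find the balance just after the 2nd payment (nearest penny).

Monthly rate r = 21.2%/12 = 1.76667% = 0.0176667.
Each month: B ← B·(1+r) − £473.28.
Month 1: interest £156.00; balance after payment £8,512.72.
Month 2: interest £150.39; balance after payment £8,189.83.

£8,189.83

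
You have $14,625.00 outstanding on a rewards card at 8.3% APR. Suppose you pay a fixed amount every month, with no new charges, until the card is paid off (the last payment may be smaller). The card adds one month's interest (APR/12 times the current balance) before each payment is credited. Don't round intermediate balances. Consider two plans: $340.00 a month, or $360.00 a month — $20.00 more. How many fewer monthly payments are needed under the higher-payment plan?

4 fewer payments

Monthly rate r = 8.3%/12 = 0.691667% = 0.00691667.
At $340.00/mo: n = ⌈−ln(1 − rB₀/P)/ln(1+r)⌉ = 52 payments (last $79.15); total interest = total paid − $14,625.00 = $2,794.15.
At $360.00/mo: 48 payments (last $309.09); total interest $2,604.09.
Payments saved = 52 − 48 = 4.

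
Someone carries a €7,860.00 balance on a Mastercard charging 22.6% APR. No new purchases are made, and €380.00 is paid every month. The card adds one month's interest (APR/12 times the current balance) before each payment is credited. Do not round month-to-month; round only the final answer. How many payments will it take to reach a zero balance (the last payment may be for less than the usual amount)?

Monthly rate r = 22.6%/12 = 1.88333% = 0.0188333.
Recurrence: B ← B·(1+r) − €380.00.
Month 1: interest €148.03; balance after payment €7,628.03.
Month 2: interest €143.66; balance after payment €7,391.69.
Closed form: n = −ln(1 − rB₀/P)/ln(1+r) = −ln(0.61045)/ln(1.01883) ≈ 26.453, so the balance reaches zero during payment 27.

27 months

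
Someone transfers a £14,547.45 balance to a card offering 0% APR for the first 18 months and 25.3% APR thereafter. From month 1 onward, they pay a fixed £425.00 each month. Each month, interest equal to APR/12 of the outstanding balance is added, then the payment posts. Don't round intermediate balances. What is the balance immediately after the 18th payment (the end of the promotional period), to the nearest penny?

Promo months 1–18 at r₀ = 0%/12 = 0; months 19+ at r₁ = 25.3%/12 = 0.0210833.
After month 18 (no interest yet): B = £14,547.45 − 18·£425.00 = £6,897.45.

£6,897.45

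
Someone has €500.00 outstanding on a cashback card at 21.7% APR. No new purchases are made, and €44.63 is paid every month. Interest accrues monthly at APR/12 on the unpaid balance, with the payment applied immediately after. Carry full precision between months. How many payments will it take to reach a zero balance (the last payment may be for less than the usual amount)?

13 months

Monthly rate r = 21.7%/12 = 1.80833% = 0.0180833.
Recurrence: B ← B·(1+r) − €44.63.
Month 1: interest €9.04; balance after payment €464.41.
Month 2: interest €8.40; balance after payment €428.18.
Closed form: n = −ln(1 − rB₀/P)/ln(1+r) = −ln(0.79741)/ln(1.01808) ≈ 12.632, so the balance reaches zero during payment 13.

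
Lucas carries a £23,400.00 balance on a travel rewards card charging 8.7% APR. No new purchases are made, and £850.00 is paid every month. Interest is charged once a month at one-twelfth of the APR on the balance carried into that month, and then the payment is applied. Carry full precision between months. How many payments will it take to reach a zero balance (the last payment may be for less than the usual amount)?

31 months

Monthly rate r = 8.7%/12 = 0.725% = 0.00725.
Recurrence: B ← B·(1+r) − £850.00.
Month 1: interest £169.65; balance after payment £22,719.65.
Month 2: interest £164.72; balance after payment £22,034.37.
Closed form: n = −ln(1 − rB₀/P)/ln(1+r) = −ln(0.80041)/ln(1.00725) ≈ 30.819, so the balance reaches zero during payment 31.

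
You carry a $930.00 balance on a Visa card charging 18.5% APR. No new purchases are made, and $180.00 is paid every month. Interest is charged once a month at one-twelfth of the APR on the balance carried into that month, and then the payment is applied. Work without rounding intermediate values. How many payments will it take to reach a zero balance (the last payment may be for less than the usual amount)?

Monthly rate r = 18.5%/12 = 1.54167% = 0.0154167.
Recurrence: B ← B·(1+r) − $180.00.
Month 1: interest $14.34; balance after payment $764.34.
Month 2: interest $11.78; balance after payment $596.12.
Month 3: interest $9.19; balance after payment $425.31.
Month 4: interest $6.56; balance after payment $251.87.
Month 5: interest $3.88; balance after payment $75.75.
Month 6: interest $1.17; balance after payment $0.00.

6 months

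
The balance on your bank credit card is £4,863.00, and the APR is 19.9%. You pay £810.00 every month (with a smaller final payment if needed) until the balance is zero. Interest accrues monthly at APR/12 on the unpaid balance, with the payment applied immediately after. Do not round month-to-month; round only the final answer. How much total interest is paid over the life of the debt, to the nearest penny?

Monthly rate r = 19.9%/12 = 1.65833% = 0.0165833.
Payoff takes n = ⌈−ln(1 − rB₀/P)/ln(1+r)⌉ = ⌈6.376⌉ = 7 payments; the last is £306.38.
Total paid = 6·£810.00 + £306.38 = £5,166.38.
Total interest = total paid − principal = £5,166.38 − £4,863.00 = £303.38.

£303.38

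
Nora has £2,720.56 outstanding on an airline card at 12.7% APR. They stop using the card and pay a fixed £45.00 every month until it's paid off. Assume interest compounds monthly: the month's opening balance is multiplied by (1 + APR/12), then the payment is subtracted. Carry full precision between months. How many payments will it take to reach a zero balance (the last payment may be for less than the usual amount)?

Monthly rate r = 12.7%/12 = 1.05833% = 0.0105833.
Recurrence: B ← B·(1+r) − £45.00.
Month 1: interest £28.79; balance after payment £2,704.35.
Month 2: interest £28.62; balance after payment £2,687.97.
Closed form: n = −ln(1 − rB₀/P)/ln(1+r) = −ln(0.36016)/ln(1.01058) ≈ 97.000, so the balance reaches zero during payment 98.

98 months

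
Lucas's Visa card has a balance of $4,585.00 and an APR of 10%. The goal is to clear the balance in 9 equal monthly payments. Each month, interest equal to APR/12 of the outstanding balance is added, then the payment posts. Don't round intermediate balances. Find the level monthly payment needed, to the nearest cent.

Monthly rate r = 10%/12 = 0.833333% = 0.00833333.
Level-payment amortization: P = B₀·r / (1 − (1+r)^(−n)) = 4585.00·0.00833333 / (1 − 1.00833^(−9)).
Denominator 1 − (1+r)^(−9) = 0.0719681497.
P = 38.2083 / 0.0719681497 ≈ 530.91.

$530.91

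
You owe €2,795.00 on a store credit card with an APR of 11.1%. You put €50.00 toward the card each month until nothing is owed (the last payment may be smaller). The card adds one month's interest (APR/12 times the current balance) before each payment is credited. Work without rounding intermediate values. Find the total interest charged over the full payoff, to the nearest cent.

€1,157.74

Monthly rate r = 11.1%/12 = 0.925% = 0.00925.
Payoff takes n = ⌈−ln(1 − rB₀/P)/ln(1+r)⌉ = ⌈79.055⌉ = 80 payments; the last is €2.74.
Total paid = 79·€50.00 + €2.74 = €3,952.74.
Total interest = total paid − principal = €3,952.74 − €2,795.00 = €1,157.74.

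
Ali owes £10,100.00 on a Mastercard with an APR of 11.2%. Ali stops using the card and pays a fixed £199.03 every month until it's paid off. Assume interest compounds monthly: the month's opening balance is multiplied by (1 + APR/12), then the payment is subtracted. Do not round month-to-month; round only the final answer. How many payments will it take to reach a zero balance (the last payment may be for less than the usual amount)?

Monthly rate r = 11.2%/12 = 0.933333% = 0.00933333.
Recurrence: B ← B·(1+r) − £199.03.
Month 1: interest £94.27; balance after payment £9,995.24.
Month 2: interest £93.29; balance after payment £9,889.50.
Closed form: n = −ln(1 − rB₀/P)/ln(1+r) = −ln(0.52637)/ln(1.00933) ≈ 69.079, so the balance reaches zero during payment 70.

70 months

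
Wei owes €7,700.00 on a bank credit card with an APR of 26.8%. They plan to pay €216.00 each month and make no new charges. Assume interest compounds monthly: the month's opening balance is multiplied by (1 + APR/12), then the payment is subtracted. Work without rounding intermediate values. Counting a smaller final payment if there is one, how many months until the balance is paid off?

73 months

Monthly rate r = 26.8%/12 = 2.23333% = 0.0223333.
Recurrence: B ← B·(1+r) − €216.00.
Month 1: interest €171.97; balance after payment €7,655.97.
Month 2: interest €170.98; balance after payment €7,610.95.
Closed form: n = −ln(1 − rB₀/P)/ln(1+r) = −ln(0.20386)/ln(1.02233) ≈ 72.001, so the balance reaches zero during payment 73.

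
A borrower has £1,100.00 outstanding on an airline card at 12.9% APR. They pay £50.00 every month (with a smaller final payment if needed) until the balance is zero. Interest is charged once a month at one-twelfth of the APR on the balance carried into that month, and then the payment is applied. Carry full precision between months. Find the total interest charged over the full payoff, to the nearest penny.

Monthly rate r = 12.9%/12 = 1.075% = 0.01075.
Payoff takes n = ⌈−ln(1 − rB₀/P)/ln(1+r)⌉ = ⌈25.236⌉ = 26 payments; the last is £11.86.
Total paid = 25·£50.00 + £11.86 = £1,261.86.
Total interest = total paid − principal = £1,261.86 − £1,100.00 = £161.86.

£161.86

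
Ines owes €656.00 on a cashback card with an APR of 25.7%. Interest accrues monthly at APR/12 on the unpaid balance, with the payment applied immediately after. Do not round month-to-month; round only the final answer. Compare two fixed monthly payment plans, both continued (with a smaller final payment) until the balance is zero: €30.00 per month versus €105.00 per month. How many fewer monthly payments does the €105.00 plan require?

Monthly rate r = 25.7%/12 = 2.14167% = 0.0214167.
At €30.00/mo: n = ⌈−ln(1 − rB₀/P)/ln(1+r)⌉ = 30 payments (last €24.36); total interest = total paid − €656.00 = €238.36.
At €105.00/mo: 7 payments (last €81.95); total interest €55.95.
Payments saved = 30 − 7 = 23.

23 fewer payments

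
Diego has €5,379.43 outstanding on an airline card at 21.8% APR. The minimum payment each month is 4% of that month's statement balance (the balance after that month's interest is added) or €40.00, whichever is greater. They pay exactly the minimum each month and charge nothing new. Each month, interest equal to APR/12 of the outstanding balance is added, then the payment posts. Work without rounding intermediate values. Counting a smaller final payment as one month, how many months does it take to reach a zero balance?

108 months

Monthly rate r = 21.8%/12 = 1.81667% = 0.0181667.
While 4% of the post-interest balance exceeds €40.00, each month B ← (B·(1+r))·(1 − 0.04), i.e. B shrinks by the factor (1+r)·0.96 = 0.97744.
This holds for months 1–75. Entering month 76 the balance is €971.62; 4% of the post-interest balance is now below €40.00, so the flat €40.00 minimum applies from here.
From month 76 a fixed €40.00 at rate r clears €971.62 in 33 more payments. Total: 75 + 33 = 108 months.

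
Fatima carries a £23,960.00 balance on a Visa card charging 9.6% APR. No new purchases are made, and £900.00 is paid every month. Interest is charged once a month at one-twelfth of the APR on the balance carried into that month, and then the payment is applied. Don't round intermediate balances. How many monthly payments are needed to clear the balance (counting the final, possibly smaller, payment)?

31 payments

Monthly rate r = 9.6%/12 = 0.8% = 0.008.
Recurrence: B ← B·(1+r) − £900.00.
Month 1: interest £191.68; balance after payment £23,251.68.
Month 2: interest £186.01; balance after payment £22,537.69.
Closed form: n = −ln(1 − rB₀/P)/ln(1+r) = −ln(0.78702)/ln(1.008) ≈ 30.057, so the balance reaches zero during payment 31.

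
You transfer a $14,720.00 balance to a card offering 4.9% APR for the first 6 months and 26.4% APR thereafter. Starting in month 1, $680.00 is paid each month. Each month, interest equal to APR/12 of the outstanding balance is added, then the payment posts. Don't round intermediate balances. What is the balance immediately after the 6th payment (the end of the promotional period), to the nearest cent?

Promo months 1–6 at r₀ = 4.9%/12 = 0.00408333; months 7+ at r₁ = 26.4%/12 = 0.022.
After month 6: iterate B ← B·(1+r₀) − $680.00 for 6 months → $10,962.46.

$10,962.46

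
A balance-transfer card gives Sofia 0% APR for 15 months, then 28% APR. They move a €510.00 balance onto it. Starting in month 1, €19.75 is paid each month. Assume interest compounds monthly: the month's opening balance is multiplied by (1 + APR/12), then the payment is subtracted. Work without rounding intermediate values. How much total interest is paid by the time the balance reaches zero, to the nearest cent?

Promo months 1–15 at r₀ = 0%/12 = 0; months 16+ at r₁ = 28%/12 = 0.0233333.
After month 15 (no interest yet): B = €510.00 − 15·€19.75 = €213.75.
Then at r₁ with €19.75/mo: n₂ = −ln(1 − r₁·B/P)/ln(1+r₁) ≈ 12.62 → 13 more payments.
Total paid = 27·€19.75 + €12.28 = €545.53; interest = €545.53 − €510.00 = €35.53.

€35.53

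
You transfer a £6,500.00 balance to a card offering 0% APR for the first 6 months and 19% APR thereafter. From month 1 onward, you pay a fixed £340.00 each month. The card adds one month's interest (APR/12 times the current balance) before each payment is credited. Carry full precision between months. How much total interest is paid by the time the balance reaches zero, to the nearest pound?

Promo months 1–6 at r₀ = 0%/12 = 0; months 7+ at r₁ = 19%/12 = 0.0158333.
After month 6 (no interest yet): B = £6,500.00 − 6·£340.00 = £4,460.00.
Then at r₁ with £340.00/mo: n₂ = −ln(1 − r₁·B/P)/ln(1+r₁) ≈ 14.82 → 15 more payments.
Total paid = 20·£340.00 + £279.16 = £7,079.16; interest = £7,079.16 − £6,500.00 = £579.16.

£579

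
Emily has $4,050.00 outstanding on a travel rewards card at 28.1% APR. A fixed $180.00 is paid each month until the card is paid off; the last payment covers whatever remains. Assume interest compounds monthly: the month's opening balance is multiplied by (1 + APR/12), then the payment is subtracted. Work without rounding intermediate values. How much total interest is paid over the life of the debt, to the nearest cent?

Monthly rate r = 28.1%/12 = 2.34167% = 0.0234167.
Payoff takes n = ⌈−ln(1 − rB₀/P)/ln(1+r)⌉ = ⌈32.333⌉ = 33 payments; the last is $60.35.
Total paid = 32·$180.00 + $60.35 = $5,820.35.
Total interest = total paid − principal = $5,820.35 − $4,050.00 = $1,770.35.

$1,770.35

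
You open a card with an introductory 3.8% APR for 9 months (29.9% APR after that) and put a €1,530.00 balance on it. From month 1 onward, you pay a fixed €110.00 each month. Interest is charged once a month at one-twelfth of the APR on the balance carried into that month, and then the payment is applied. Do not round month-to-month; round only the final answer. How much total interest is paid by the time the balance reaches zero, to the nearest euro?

€80

Promo months 1–9 at r₀ = 3.8%/12 = 0.00316667; months 10+ at r₁ = 29.9%/12 = 0.0249167.
After month 9: iterate B ← B·(1+r₀) − €110.00 for 9 months → €571.53.
Then at r₁ with €110.00/mo: n₂ = −ln(1 − r₁·B/P)/ln(1+r₁) ≈ 5.63 → 6 more payments.
Total paid = 14·€110.00 + €69.97 = €1,609.97; interest = €1,609.97 − €1,530.00 = €79.97.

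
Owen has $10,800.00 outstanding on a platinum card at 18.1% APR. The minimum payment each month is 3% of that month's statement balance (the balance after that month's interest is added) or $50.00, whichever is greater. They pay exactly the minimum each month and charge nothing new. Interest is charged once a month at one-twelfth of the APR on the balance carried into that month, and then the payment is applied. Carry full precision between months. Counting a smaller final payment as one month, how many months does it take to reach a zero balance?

Monthly rate r = 18.1%/12 = 1.50833% = 0.0150833.
While 3% of the post-interest balance exceeds $50.00, each month B ← (B·(1+r))·(1 − 0.03), i.e. B shrinks by the factor (1+r)·0.97 = 0.98463.
This holds for months 1–122. Entering month 123 the balance is $1,632.23; 3% of the post-interest balance is now below $50.00, so the flat $50.00 minimum applies from here.
From month 123 a fixed $50.00 at rate r clears $1,632.23 in 46 more payments. Total: 122 + 46 = 168 months.

168 months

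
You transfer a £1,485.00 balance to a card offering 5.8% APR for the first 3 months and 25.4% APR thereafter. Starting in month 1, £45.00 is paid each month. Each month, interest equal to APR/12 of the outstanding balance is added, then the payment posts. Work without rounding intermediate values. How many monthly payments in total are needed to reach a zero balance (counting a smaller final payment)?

Promo months 1–3 at r₀ = 5.8%/12 = 0.00483333; months 4+ at r₁ = 25.4%/12 = 0.0211667.
After month 3: iterate B ← B·(1+r₀) − £45.00 for 3 months → £1,370.98.
Then at r₁ with £45.00/mo: n₂ = −ln(1 − r₁·B/P)/ln(1+r₁) ≈ 49.43 → 50 more payments.

53 months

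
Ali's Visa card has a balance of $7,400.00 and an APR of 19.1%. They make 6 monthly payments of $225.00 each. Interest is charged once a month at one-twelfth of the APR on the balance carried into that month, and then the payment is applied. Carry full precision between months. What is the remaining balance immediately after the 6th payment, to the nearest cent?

Monthly rate r = 19.1%/12 = 1.59167% = 0.0159167.
Each month: B ← B·(1+r) − $225.00.
Month 1: interest $117.78; balance after payment $7,292.78.
Month 2: interest $116.08; balance after payment $7,183.86.
Month 3: interest $114.34; balance after payment $7,073.20.
Month 4: interest $112.58; balance after payment $6,960.79.
Month 5: interest $110.79; balance after payment $6,846.58.
Month 6: interest $108.97; balance after payment $6,730.55.

$6,730.55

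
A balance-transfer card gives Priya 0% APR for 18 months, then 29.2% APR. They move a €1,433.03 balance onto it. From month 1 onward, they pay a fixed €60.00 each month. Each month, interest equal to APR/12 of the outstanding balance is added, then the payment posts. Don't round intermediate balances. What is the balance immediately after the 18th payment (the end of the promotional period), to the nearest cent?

€353.03

Promo months 1–18 at r₀ = 0%/12 = 0; months 19+ at r₁ = 29.2%/12 = 0.0243333.
After month 18 (no interest yet): B = €1,433.03 − 18·€60.00 = €353.03.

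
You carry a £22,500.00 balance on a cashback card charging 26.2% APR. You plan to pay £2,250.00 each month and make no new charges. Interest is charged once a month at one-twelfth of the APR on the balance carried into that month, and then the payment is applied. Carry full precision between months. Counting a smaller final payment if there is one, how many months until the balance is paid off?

Monthly rate r = 26.2%/12 = 2.18333% = 0.0218333.
Recurrence: B ← B·(1+r) − £2,250.00.
Month 1: interest £491.25; balance after payment £20,741.25.
Month 2: interest £452.85; balance after payment £18,944.10.
Closed form: n = −ln(1 − rB₀/P)/ln(1+r) = −ln(0.78167)/ln(1.02183) ≈ 11.405, so the balance reaches zero during payment 12.

12 months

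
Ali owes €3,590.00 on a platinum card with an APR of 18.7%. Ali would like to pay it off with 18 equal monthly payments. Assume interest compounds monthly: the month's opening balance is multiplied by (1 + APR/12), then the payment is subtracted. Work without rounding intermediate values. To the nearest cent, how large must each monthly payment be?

€230.26

Monthly rate r = 18.7%/12 = 1.55833% = 0.0155833.
Level-payment amortization: P = B₀·r / (1 − (1+r)^(−n)) = 3590.00·0.0155833 / (1 − 1.01558^(−18)).
Denominator 1 − (1+r)^(−18) = 0.242958254.
P = 55.9442 / 0.242958254 ≈ 230.26.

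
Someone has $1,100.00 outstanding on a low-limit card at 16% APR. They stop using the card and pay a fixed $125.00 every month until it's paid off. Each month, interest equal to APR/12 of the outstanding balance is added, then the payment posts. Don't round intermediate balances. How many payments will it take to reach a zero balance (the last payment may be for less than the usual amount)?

Monthly rate r = 16%/12 = 1.33333% = 0.0133333.
Recurrence: B ← B·(1+r) − $125.00.
Month 1: interest $14.67; balance after payment $989.67.
Month 2: interest $13.20; balance after payment $877.86.
Closed form: n = −ln(1 − rB₀/P)/ln(1+r) = −ln(0.88267)/ln(1.01333) ≈ 9.423, so the balance reaches zero during payment 10.

10 months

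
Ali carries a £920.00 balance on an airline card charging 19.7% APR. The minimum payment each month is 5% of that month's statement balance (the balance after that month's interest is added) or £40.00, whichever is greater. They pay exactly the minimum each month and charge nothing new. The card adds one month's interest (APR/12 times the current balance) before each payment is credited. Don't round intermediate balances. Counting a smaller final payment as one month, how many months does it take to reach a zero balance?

Monthly rate r = 19.7%/12 = 1.64167% = 0.0164167.
While 5% of the post-interest balance exceeds £40.00, each month B ← (B·(1+r))·(1 − 0.05), i.e. B shrinks by the factor (1+r)·0.95 = 0.9656.
This holds for months 1–5. Entering month 6 the balance is £772.26; 5% of the post-interest balance is now below £40.00, so the flat £40.00 minimum applies from here.
From month 6 a fixed £40.00 at rate r clears £772.26 in 24 more payments. Total: 5 + 24 = 29 months.

29 months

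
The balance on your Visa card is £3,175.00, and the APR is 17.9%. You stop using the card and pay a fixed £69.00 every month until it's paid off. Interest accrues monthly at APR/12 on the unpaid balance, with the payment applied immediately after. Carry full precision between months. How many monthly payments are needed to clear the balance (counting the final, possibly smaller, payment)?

79 payments

Monthly rate r = 17.9%/12 = 1.49167% = 0.0149167.
Recurrence: B ← B·(1+r) − £69.00.
Month 1: interest £47.36; balance after payment £3,153.36.
Month 2: interest £47.04; balance after payment £3,131.40.
Closed form: n = −ln(1 − rB₀/P)/ln(1+r) = −ln(0.31362)/ln(1.01492) ≈ 78.316, so the balance reaches zero during payment 79.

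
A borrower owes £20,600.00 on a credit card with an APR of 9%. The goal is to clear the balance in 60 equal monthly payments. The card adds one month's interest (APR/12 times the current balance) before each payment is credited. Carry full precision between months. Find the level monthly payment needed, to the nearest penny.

£427.62

Monthly rate r = 9%/12 = 0.75% = 0.0075.
Level-payment amortization: P = B₀·r / (1 − (1+r)^(−n)) = 20600.00·0.0075 / (1 − 1.0075^(−60)).
Denominator 1 − (1+r)^(−60) = 0.361300301.
P = 154.5 / 0.361300301 ≈ 427.62.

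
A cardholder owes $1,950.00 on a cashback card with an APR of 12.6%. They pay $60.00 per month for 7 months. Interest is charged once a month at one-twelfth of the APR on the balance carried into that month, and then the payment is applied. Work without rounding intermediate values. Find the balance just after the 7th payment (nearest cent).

$1,664.46

Monthly rate r = 12.6%/12 = 1.05% = 0.0105.
Each month: B ← B·(1+r) − $60.00.
Month 1: interest $20.47; balance after payment $1,910.47.
Month 2: interest $20.06; balance after payment $1,870.53.
Month 3: interest $19.64; balance after payment $1,830.18.
Month 4: interest $19.22; balance after payment $1,789.39.
Month 5: interest $18.79; balance after payment $1,748.18.
Month 6: interest $18.36; balance after payment $1,706.54.
Month 7: interest $17.92; balance after payment $1,664.46.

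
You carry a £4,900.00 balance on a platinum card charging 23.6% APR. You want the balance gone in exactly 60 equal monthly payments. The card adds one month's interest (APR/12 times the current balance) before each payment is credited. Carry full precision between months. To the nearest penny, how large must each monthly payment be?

£139.83

Monthly rate r = 23.6%/12 = 1.96667% = 0.0196667.
Level-payment amortization: P = B₀·r / (1 − (1+r)^(−n)) = 4900.00·0.0196667 / (1 − 1.01967^(−60)).
Denominator 1 − (1+r)^(−60) = 0.68918164.
P = 96.3667 / 0.68918164 ≈ 139.83.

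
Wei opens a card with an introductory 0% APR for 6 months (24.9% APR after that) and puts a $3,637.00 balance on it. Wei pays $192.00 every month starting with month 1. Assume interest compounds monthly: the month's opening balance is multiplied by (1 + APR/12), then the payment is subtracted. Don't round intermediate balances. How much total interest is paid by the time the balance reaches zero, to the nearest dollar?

$439

Promo months 1–6 at r₀ = 0%/12 = 0; months 7+ at r₁ = 24.9%/12 = 0.02075.
After month 6 (no interest yet): B = $3,637.00 − 6·$192.00 = $2,485.00.
Then at r₁ with $192.00/mo: n₂ = −ln(1 − r₁·B/P)/ln(1+r₁) ≈ 15.23 → 16 more payments.
Total paid = 21·$192.00 + $44.07 = $4,076.07; interest = $4,076.07 − $3,637.00 = $439.07.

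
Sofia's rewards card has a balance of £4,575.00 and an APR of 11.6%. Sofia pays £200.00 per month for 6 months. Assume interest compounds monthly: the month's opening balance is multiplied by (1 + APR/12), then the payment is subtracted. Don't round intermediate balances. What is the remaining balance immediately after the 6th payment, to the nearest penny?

Monthly rate r = 11.6%/12 = 0.966667% = 0.00966667.
Each month: B ← B·(1+r) − £200.00.
Month 1: interest £44.23; balance after payment £4,419.23.
Month 2: interest £42.72; balance after payment £4,261.94.
Month 3: interest £41.20; balance after payment £4,103.14.
Month 4: interest £39.66; balance after payment £3,942.81.
Month 5: interest £38.11; balance after payment £3,780.92.
Month 6: interest £36.55; balance after payment £3,617.47.

£3,617.47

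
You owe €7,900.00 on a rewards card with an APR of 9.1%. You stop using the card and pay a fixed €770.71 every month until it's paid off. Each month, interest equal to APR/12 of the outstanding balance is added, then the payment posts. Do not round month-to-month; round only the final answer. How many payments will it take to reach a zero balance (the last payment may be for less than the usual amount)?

11 months

Monthly rate r = 9.1%/12 = 0.758333% = 0.00758333.
Recurrence: B ← B·(1+r) − €770.71.
Month 1: interest €59.91; balance after payment €7,189.20.
Month 2: interest €54.52; balance after payment €6,473.01.
Closed form: n = −ln(1 − rB₀/P)/ln(1+r) = −ln(0.92227)/ln(1.00758) ≈ 10.711, so the balance reaches zero during payment 11.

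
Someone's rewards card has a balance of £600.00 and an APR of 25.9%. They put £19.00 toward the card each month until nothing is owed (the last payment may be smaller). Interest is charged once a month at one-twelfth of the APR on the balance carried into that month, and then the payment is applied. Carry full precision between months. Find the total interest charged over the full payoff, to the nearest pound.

Monthly rate r = 25.9%/12 = 2.15833% = 0.0215833.
Payoff takes n = ⌈−ln(1 − rB₀/P)/ln(1+r)⌉ = ⌈53.592⌉ = 54 payments; the last is £11.29.
Total paid = 53·£19.00 + £11.29 = £1,018.29.
Total interest = total paid − principal = £1,018.29 − £600.00 = £418.29.

£418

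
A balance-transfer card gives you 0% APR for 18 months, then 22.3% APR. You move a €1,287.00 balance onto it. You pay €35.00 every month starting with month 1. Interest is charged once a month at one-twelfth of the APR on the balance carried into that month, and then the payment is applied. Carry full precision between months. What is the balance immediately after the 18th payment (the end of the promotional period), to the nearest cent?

€657.00

Promo months 1–18 at r₀ = 0%/12 = 0; months 19+ at r₁ = 22.3%/12 = 0.0185833.
After month 18 (no interest yet): B = €1,287.00 − 18·€35.00 = €657.00.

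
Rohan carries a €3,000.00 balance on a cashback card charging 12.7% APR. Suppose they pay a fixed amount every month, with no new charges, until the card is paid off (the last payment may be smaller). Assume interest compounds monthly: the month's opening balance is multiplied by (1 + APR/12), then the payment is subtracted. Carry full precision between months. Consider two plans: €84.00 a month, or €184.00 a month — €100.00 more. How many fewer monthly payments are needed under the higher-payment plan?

28 fewer payments

Monthly rate r = 12.7%/12 = 1.05833% = 0.0105833.
At €84.00/mo: n = ⌈−ln(1 − rB₀/P)/ln(1+r)⌉ = 46 payments (last €8.25); total interest = total paid − €3,000.00 = €788.25.
At €184.00/mo: 18 payments (last €182.48); total interest €310.48.
Payments saved = 46 − 18 = 28.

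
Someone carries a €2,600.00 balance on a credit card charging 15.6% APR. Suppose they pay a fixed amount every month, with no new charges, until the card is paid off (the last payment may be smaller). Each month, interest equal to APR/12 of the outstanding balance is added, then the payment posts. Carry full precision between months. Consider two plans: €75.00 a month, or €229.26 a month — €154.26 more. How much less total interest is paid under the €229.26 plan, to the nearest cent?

Monthly rate r = 15.6%/12 = 1.3% = 0.013.
At €75.00/mo: n = ⌈−ln(1 − rB₀/P)/ln(1+r)⌉ = 47 payments (last €28.59); total interest = total paid − €2,600.00 = €878.59.
At €229.26/mo: 13 payments (last €80.32); total interest €231.44.
Interest saved = €878.59 − €231.44 = €647.15.

€647.15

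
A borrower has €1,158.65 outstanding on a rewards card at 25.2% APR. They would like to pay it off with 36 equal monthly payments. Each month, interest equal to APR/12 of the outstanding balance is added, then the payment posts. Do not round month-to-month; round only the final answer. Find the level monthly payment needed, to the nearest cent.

Monthly rate r = 25.2%/12 = 2.1% = 0.021.
Level-payment amortization: P = B₀·r / (1 − (1+r)^(−n)) = 1158.65·0.021 / (1 − 1.021^(−36)).
Denominator 1 − (1+r)^(−36) = 0.526768893.
P = 24.3316 / 0.526768893 ≈ 46.19.

€46.19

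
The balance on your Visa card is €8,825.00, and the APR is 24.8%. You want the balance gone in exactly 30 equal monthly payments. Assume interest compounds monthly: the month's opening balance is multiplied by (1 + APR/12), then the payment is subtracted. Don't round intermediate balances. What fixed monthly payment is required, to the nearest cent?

Monthly rate r = 24.8%/12 = 2.06667% = 0.0206667.
Level-payment amortization: P = B₀·r / (1 − (1+r)^(−n)) = 8825.00·0.0206667 / (1 − 1.02067^(−30)).
Denominator 1 − (1+r)^(−30) = 0.458645127.
P = 182.383 / 0.458645127 ≈ 397.66.

€397.66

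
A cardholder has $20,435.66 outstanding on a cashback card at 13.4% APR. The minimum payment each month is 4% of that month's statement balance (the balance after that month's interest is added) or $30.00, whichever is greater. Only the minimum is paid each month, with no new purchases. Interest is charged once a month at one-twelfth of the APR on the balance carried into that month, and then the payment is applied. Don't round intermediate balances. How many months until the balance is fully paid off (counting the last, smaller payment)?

141 months

Monthly rate r = 13.4%/12 = 1.11667% = 0.0111667.
While 4% of the post-interest balance exceeds $30.00, each month B ← (B·(1+r))·(1 − 0.04), i.e. B shrinks by the factor (1+r)·0.96 = 0.97072.
This holds for months 1–112. Entering month 113 the balance is $732.68; 4% of the post-interest balance is now below $30.00, so the flat $30.00 minimum applies from here.
From month 113 a fixed $30.00 at rate r clears $732.68 in 29 more payments. Total: 112 + 29 = 141 months.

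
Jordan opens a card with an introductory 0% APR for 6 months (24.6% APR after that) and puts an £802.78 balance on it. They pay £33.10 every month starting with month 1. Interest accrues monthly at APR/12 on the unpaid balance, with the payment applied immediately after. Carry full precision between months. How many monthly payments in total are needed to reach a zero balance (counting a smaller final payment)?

Promo months 1–6 at r₀ = 0%/12 = 0; months 7+ at r₁ = 24.6%/12 = 0.0205.
After month 6 (no interest yet): B = £802.78 − 6·£33.10 = £604.18.
Then at r₁ with £33.10/mo: n₂ = −ln(1 − r₁·B/P)/ln(1+r₁) ≈ 23.10 → 24 more payments.

30 payments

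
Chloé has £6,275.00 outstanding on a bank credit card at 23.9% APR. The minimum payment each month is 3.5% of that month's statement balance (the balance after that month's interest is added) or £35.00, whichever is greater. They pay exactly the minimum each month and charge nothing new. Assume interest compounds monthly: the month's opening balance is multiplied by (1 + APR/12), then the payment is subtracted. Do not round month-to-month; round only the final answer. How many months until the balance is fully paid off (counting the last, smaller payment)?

159 months

Monthly rate r = 23.9%/12 = 1.99167% = 0.0199167.
While 3.5% of the post-interest balance exceeds £35.00, each month B ← (B·(1+r))·(1 − 0.035), i.e. B shrinks by the factor (1+r)·0.965 = 0.98422.
This holds for months 1–117. Entering month 118 the balance is £975.84; 3.5% of the post-interest balance is now below £35.00, so the flat £35.00 minimum applies from here.
From month 118 a fixed £35.00 at rate r clears £975.84 in 42 more payments. Total: 117 + 42 = 159 months.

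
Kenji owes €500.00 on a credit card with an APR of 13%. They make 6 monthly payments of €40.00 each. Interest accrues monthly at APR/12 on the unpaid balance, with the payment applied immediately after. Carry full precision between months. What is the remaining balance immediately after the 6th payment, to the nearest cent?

€286.80

Monthly rate r = 13%/12 = 1.08333% = 0.0108333.
Each month: B ← B·(1+r) − €40.00.
Month 1: interest €5.42; balance after payment €465.42.
Month 2: interest €5.04; balance after payment €430.46.
Month 3: interest €4.66; balance after payment €395.12.
Month 4: interest €4.28; balance after payment €359.40.
Month 5: interest €3.89; balance after payment €323.30.
Month 6: interest €3.50; balance after payment €286.80.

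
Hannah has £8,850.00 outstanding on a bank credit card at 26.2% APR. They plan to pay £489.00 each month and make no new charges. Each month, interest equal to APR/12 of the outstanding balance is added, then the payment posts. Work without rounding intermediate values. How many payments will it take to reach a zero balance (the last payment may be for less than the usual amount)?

Monthly rate r = 26.2%/12 = 2.18333% = 0.0218333.
Recurrence: B ← B·(1+r) − £489.00.
Month 1: interest £193.22; balance after payment £8,554.23.
Month 2: interest £186.77; balance after payment £8,251.99.
Closed form: n = −ln(1 − rB₀/P)/ln(1+r) = −ln(0.60486)/ln(1.02183) ≈ 23.278, so the balance reaches zero during payment 24.

24 payments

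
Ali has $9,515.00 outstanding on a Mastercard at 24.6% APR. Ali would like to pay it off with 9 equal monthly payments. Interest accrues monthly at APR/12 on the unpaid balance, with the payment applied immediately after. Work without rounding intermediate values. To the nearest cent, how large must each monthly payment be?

$1,168.52

Monthly rate r = 24.6%/12 = 2.05% = 0.0205.
Level-payment amortization: P = B₀·r / (1 − (1+r)^(−n)) = 9515.00·0.0205 / (1 − 1.0205^(−9)).
Denominator 1 − (1+r)^(−9) = 0.16692727.
P = 195.058 / 0.16692727 ≈ 1168.52.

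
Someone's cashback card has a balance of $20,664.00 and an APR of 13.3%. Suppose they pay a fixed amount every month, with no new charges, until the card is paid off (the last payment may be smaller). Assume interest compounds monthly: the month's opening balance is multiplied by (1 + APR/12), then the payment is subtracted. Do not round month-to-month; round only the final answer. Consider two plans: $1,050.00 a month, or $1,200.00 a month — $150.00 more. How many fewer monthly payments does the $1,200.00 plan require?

3 fewer payments

Monthly rate r = 13.3%/12 = 1.10833% = 0.0110833.
At $1,050.00/mo: n = ⌈−ln(1 − rB₀/P)/ln(1+r)⌉ = 23 payments (last $340.59); total interest = total paid − $20,664.00 = $2,776.59.
At $1,200.00/mo: 20 payments (last $257.20); total interest $2,393.20.
Payments saved = 23 − 20 = 3.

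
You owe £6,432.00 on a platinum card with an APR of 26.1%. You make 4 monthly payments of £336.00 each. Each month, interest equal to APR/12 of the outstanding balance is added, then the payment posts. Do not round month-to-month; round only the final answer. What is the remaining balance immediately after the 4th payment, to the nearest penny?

£5,621.62

Monthly rate r = 26.1%/12 = 2.175% = 0.02175.
Each month: B ← B·(1+r) − £336.00.
Month 1: interest £139.90; balance after payment £6,235.90.
Month 2: interest £135.63; balance after payment £6,035.53.
Month 3: interest £131.27; balance after payment £5,830.80.
Month 4: interest £126.82; balance after payment £5,621.62.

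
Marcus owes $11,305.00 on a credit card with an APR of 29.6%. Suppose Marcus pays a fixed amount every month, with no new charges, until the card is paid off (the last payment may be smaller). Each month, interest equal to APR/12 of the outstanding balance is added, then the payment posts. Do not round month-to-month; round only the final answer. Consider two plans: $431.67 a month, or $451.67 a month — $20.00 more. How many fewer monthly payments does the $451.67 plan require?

Monthly rate r = 29.6%/12 = 2.46667% = 0.0246667.
At $431.67/mo: n = ⌈−ln(1 − rB₀/P)/ln(1+r)⌉ = 43 payments (last $267.24); total interest = total paid − $11,305.00 = $7,092.38.
At $451.67/mo: 40 payments (last $194.36); total interest $6,504.49.
Payments saved = 43 − 40 = 3.

3 fewer payments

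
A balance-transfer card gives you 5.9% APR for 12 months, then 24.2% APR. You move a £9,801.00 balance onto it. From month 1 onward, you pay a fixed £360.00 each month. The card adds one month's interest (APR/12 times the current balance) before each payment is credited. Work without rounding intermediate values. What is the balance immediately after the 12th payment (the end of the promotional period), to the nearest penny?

£5,956.40

Promo months 1–12 at r₀ = 5.9%/12 = 0.00491667; months 13+ at r₁ = 24.2%/12 = 0.0201667.
After month 12: iterate B ← B·(1+r₀) − £360.00 for 12 months → £5,956.40.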